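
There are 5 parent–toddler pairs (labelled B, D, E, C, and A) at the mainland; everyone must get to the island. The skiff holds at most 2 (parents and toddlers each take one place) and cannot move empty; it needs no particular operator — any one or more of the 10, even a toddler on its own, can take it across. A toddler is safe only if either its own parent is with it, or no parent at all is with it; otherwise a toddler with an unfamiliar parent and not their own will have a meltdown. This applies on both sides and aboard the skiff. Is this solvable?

No

Following every safe sequence of crossings from the start, the most of the 10 that can be at the island as the skiff arrives there on crossings 1, 3, 5, 7 is 2, 3, 4, 5 respectively; the best ever achieved is 5 of 10.
From crossing 9 on, no configuration arises that was not already reachable earlier: only 82 distinct safe configurations (who is on which side, and where the skiff is) can ever be reached, none of them has everyone across, and every continuation just revisits them. So no valid plan exists.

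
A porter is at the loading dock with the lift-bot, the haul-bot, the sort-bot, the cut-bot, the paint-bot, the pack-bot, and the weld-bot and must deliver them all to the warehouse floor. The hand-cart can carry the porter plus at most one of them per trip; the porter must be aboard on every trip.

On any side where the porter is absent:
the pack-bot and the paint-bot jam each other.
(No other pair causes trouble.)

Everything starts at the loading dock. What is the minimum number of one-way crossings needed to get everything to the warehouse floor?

13

Counting alone: the porter can take at most 1 across per trip to the warehouse floor, so moving all 7 needs at least 7 loaded trips out, with a return between consecutive ones — at least 13 crossings.
The plan below uses exactly 13 crossings, so it is optimal:
1. Porter goes to the warehouse floor with the paint-bot.  [the loading dock: the cut-bot, the haul-bot, the lift-bot, the pack-bot, the sort-bot, the weld-bot | the warehouse floor: the paint-bot]
2. Porter goes back to the loading dock alone.  [the loading dock: the cut-bot, the haul-bot, the lift-bot, the pack-bot, the sort-bot, the weld-bot | the warehouse floor: the paint-bot]
3. Porter goes to the warehouse floor with the lift-bot.  [the loading dock: the cut-bot, the haul-bot, the pack-bot, the sort-bot, the weld-bot | the warehouse floor: the lift-bot, the paint-bot]
4. Porter goes back to the loading dock alone.  [the loading dock: the cut-bot, the haul-bot, the pack-bot, the sort-bot, the weld-bot | the warehouse floor: the lift-bot, the paint-bot]
5. Porter goes to the warehouse floor with the haul-bot.  [the loading dock: the cut-bot, the pack-bot, the sort-bot, the weld-bot | the warehouse floor: the haul-bot, the lift-bot, the paint-bot]
6. Porter goes back to the loading dock alone.  [the loading dock: the cut-bot, the pack-bot, the sort-bot, the weld-bot | the warehouse floor: the haul-bot, the lift-bot, the paint-bot]
7. Porter goes to the warehouse floor with the sort-bot.  [the loading dock: the cut-bot, the pack-bot, the weld-bot | the warehouse floor: the haul-bot, the lift-bot, the paint-bot, the sort-bot]
8. Porter goes back to the loading dock alone.  [the loading dock: the cut-bot, the pack-bot, the weld-bot | the warehouse floor: the haul-bot, the lift-bot, the paint-bot, the sort-bot]
9. Porter goes to the warehouse floor with the cut-bot.  [the loading dock: the pack-bot, the weld-bot | the warehouse floor: the cut-bot, the haul-bot, the lift-bot, the paint-bot, the sort-bot]
10. Porter goes back to the loading dock alone.  [the loading dock: the pack-bot, the weld-bot | the warehouse floor: the cut-bot, the haul-bot, the lift-bot, the paint-bot, the sort-bot]
11. Porter goes to the warehouse floor with the weld-bot.  [the loading dock: the pack-bot | the warehouse floor: the cut-bot, the haul-bot, the lift-bot, the paint-bot, the sort-bot, the weld-bot]
12. Porter goes back to the loading dock alone.  [the loading dock: the pack-bot | the warehouse floor: the cut-bot, the haul-bot, the lift-bot, the paint-bot, the sort-bot, the weld-bot]
13. Porter goes to the warehouse floor with the pack-bot.  [the loading dock: — | the warehouse floor: the cut-bot, the haul-bot, the lift-bot, the pack-bot, the paint-bot, the sort-bot, the weld-bot]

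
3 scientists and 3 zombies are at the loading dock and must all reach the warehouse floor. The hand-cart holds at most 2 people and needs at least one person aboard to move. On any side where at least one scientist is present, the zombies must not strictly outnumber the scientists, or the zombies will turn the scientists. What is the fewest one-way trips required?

Counting alone: each trip to the warehouse floor takes at most 2 across and each return brings at least 1 back, so after t trips out (and t−1 returns) at most 2t − (t−1) of the 6 are across; that first reaches 6 at t = 5, so at least 9 crossings are needed.
The safety rule pushes this higher. Following every safe sequence of crossings, the most of the 6 that can be at the warehouse floor as the hand-cart arrives there on crossing 9 is 5 — never all 6.
So no plan with fewer than 11 crossings exists, and this one achieves 11:
1. 2 zombies → the warehouse floor.  (the loading dock: 3S 1Z; the warehouse floor: 0S 2Z)
2. 1 zombie ← the loading dock.  (the loading dock: 3S 2Z; the warehouse floor: 0S 1Z)
3. 2 zombies → the warehouse floor.  (the loading dock: 3S 0Z; the warehouse floor: 0S 3Z)
4. 1 zombie ← the loading dock.  (the loading dock: 3S 1Z; the warehouse floor: 0S 2Z)
5. 2 scientists → the warehouse floor.  (the loading dock: 1S 1Z; the warehouse floor: 2S 2Z)
6. 1 scientist and 1 zombie ← the loading dock.  (the loading dock: 2S 2Z; the warehouse floor: 1S 1Z)
7. 2 scientists → the warehouse floor.  (the loading dock: 0S 2Z; the warehouse floor: 3S 1Z)
8. 1 zombie ← the loading dock.  (the loading dock: 0S 3Z; the warehouse floor: 3S 0Z)
9. 2 zombies → the warehouse floor.  (the loading dock: 0S 1Z; the warehouse floor: 3S 2Z)
10. 1 zombie ← the loading dock.  (the loading dock: 0S 2Z; the warehouse floor: 3S 1Z)
11. 2 zombies → the warehouse floor.  (the loading dock: 0S 0Z; the warehouse floor: 3S 3Z)

11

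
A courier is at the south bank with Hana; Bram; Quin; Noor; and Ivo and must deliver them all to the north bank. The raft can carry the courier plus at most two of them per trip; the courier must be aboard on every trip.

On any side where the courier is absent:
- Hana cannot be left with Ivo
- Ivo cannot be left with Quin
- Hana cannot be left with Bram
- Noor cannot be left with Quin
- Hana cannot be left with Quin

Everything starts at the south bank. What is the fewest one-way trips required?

7

Counting alone: the courier can take at most 2 across per trip to the north bank, so moving all 5 needs at least 3 loaded trips out, with a return between consecutive ones — at least 5 crossings.
The safety rule pushes this higher. Following every safe sequence of crossings, the most of the 5 that can be at the north bank as the raft arrives there on crossing 5 is 4 — never all 5.
So no plan with fewer than 7 crossings exists, and this one achieves 7:
1. Courier goes to the north bank with Hana and Quin.
2. Courier goes back to the south bank with Hana.
3. Courier goes to the north bank with Bram and Hana.
4. Courier goes back to the south bank with Hana.
5. Courier goes to the north bank with Ivo and Noor.
6. Courier goes back to the south bank with Quin.
7. Courier goes to the north bank with Hana and Quin.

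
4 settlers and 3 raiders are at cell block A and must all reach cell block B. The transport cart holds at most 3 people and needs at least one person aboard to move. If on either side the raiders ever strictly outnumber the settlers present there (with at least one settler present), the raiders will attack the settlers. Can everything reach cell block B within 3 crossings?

Counting alone: each trip to cell block B takes at most 3 across and each return brings at least 1 back, so after t trips out (and t−1 returns) at most 3t − (t−1) of the 7 are across; that first reaches 7 at t = 3, so at least 5 crossings are needed.
Since 3 < 5, 3 crossings cannot be enough. (The shortest complete plan in fact takes 5:)
1. 3 raiders → cell block B.  (cell block A: 4S 0R; cell block B: 0S 3R)
2. 1 raider ← cell block A.  (cell block A: 4S 1R; cell block B: 0S 2R)
3. 3 settlers → cell block B.  (cell block A: 1S 1R; cell block B: 3S 2R)
4. 1 settler ← cell block A.  (cell block A: 2S 1R; cell block B: 2S 2R)
5. 2 settlers and 1 raider → cell block B.  (cell block A: 0S 0R; cell block B: 4S 3R)

No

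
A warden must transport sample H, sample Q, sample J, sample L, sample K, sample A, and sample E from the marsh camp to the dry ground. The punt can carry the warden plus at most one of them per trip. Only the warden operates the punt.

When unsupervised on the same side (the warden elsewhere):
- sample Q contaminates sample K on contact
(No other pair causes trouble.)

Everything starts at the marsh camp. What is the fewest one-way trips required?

13

Counting alone: the warden can take at most 1 across per trip to the dry ground, so moving all 7 needs at least 7 loaded trips out, with a return between consecutive ones — at least 13 crossings.
The plan below uses exactly 13 crossings, so it is optimal:
1. Warden goes to the dry ground with sample Q.  [the marsh camp: sample A, sample E, sample H, sample J, sample K, sample L | the dry ground: sample Q]
2. Warden goes back to the marsh camp alone.  [the marsh camp: sample A, sample E, sample H, sample J, sample K, sample L | the dry ground: sample Q]
3. Warden goes to the dry ground with sample H.  [the marsh camp: sample A, sample E, sample J, sample K, sample L | the dry ground: sample H, sample Q]
4. Warden goes back to the marsh camp alone.  [the marsh camp: sample A, sample E, sample J, sample K, sample L | the dry ground: sample H, sample Q]
5. Warden goes to the dry ground with sample J.  [the marsh camp: sample A, sample E, sample K, sample L | the dry ground: sample H, sample J, sample Q]
6. Warden goes back to the marsh camp alone.  [the marsh camp: sample A, sample E, sample K, sample L | the dry ground: sample H, sample J, sample Q]
7. Warden goes to the dry ground with sample L.  [the marsh camp: sample A, sample E, sample K | the dry ground: sample H, sample J, sample L, sample Q]
8. Warden goes back to the marsh camp alone.  [the marsh camp: sample A, sample E, sample K | the dry ground: sample H, sample J, sample L, sample Q]
9. Warden goes to the dry ground with sample A.  [the marsh camp: sample E, sample K | the dry ground: sample A, sample H, sample J, sample L, sample Q]
10. Warden goes back to the marsh camp alone.  [the marsh camp: sample E, sample K | the dry ground: sample A, sample H, sample J, sample L, sample Q]
11. Warden goes to the dry ground with sample E.  [the marsh camp: sample K | the dry ground: sample A, sample E, sample H, sample J, sample L, sample Q]
12. Warden goes back to the marsh camp alone.  [the marsh camp: sample K | the dry ground: sample A, sample E, sample H, sample J, sample L, sample Q]
13. Warden goes to the dry ground with sample K.  [the marsh camp: — | the dry ground: sample A, sample E, sample H, sample J, sample K, sample L, sample Q]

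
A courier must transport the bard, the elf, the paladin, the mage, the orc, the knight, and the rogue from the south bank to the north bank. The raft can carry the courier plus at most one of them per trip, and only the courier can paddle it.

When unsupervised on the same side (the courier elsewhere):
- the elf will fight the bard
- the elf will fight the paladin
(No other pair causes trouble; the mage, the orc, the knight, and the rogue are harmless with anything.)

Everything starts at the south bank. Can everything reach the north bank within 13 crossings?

No

Counting alone: the courier can take at most 1 across per trip to the north bank, so moving all 7 needs at least 7 loaded trips out, with a return between consecutive ones — at least 13 crossings.
The safety rule pushes this higher. Following every safe sequence of crossings, the most of the 7 that can be at the north bank as the raft arrives there on crossing 13 is 6 — never all 7.
So the move cannot be finished within 13 crossings. (The shortest complete plan takes 15:)
1. Courier goes to the north bank with the elf.  [the south bank: the bard, the knight, the mage, the orc, the paladin, the rogue | the north bank: the elf]
2. Courier goes back to the south bank alone.  [the south bank: the bard, the knight, the mage, the orc, the paladin, the rogue | the north bank: the elf]
3. Courier goes to the north bank with the bard.  [the south bank: the knight, the mage, the orc, the paladin, the rogue | the north bank: the bard, the elf]
4. Courier goes back to the south bank with the elf.  [the south bank: the elf, the knight, the mage, the orc, the paladin, the rogue | the north bank: the bard]
5. Courier goes to the north bank with the paladin.  [the south bank: the elf, the knight, the mage, the orc, the rogue | the north bank: the bard, the paladin]
6. Courier goes back to the south bank alone.  [the south bank: the elf, the knight, the mage, the orc, the rogue | the north bank: the bard, the paladin]
7. Courier goes to the north bank with the mage.  [the south bank: the elf, the knight, the orc, the rogue | the north bank: the bard, the mage, the paladin]
8. Courier goes back to the south bank alone.  [the south bank: the elf, the knight, the orc, the rogue | the north bank: the bard, the mage, the paladin]
9. Courier goes to the north bank with the orc.  [the south bank: the elf, the knight, the rogue | the north bank: the bard, the mage, the orc, the paladin]
10. Courier goes back to the south bank alone.  [the south bank: the elf, the knight, the rogue | the north bank: the bard, the mage, the orc, the paladin]
11. Courier goes to the north bank with the knight.  [the south bank: the elf, the rogue | the north bank: the bard, the knight, the mage, the orc, the paladin]
12. Courier goes back to the south bank alone.  [the south bank: the elf, the rogue | the north bank: the bard, the knight, the mage, the orc, the paladin]
13. Courier goes to the north bank with the rogue.  [the south bank: the elf | the north bank: the bard, the knight, the mage, the orc, the paladin, the rogue]
14. Courier goes back to the south bank alone.  [the south bank: the elf | the north bank: the bard, the knight, the mage, the orc, the paladin, the rogue]
15. Courier goes to the north bank with the elf.  [the south bank: — | the north bank: the bard, the elf, the knight, the mage, the orc, the paladin, the rogue]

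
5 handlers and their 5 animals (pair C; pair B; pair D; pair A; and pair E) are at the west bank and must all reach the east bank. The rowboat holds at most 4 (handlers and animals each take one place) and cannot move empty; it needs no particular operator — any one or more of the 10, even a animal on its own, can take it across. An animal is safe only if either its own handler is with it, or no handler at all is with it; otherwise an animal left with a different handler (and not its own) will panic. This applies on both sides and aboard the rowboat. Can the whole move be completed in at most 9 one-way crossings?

Yes

Yes — this plan uses 7 crossings (≤ 9):
1. animal C and handler C cross → the east bank.
2. handler C crosses ← the west bank.
3. animal A, animal B, animal D, and animal E cross → the east bank.
4. animal C crosses ← the west bank.
5. handler A, handler B, handler D, and handler E cross → the east bank.
6. animal B and handler B cross ← the west bank.
7. animal B, animal C, handler B, and handler C cross → the east bank.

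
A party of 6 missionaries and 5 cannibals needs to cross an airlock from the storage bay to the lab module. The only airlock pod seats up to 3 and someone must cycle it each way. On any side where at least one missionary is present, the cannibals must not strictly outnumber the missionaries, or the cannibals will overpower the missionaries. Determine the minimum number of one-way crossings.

Counting alone: each trip to the lab module takes at most 3 across and each return brings at least 1 back, so after t trips out (and t−1 returns) at most 3t − (t−1) of the 11 are across; that first reaches 11 at t = 5, so at least 9 crossings are needed.
The plan below uses exactly 9 crossings, so it is optimal:
1. 3 cannibals → the lab module.  (the storage bay: 6M 2C; the lab module: 0M 3C)
2. 1 cannibal ← the storage bay.  (the storage bay: 6M 3C; the lab module: 0M 2C)
3. 3 missionaries → the lab module.  (the storage bay: 3M 3C; the lab module: 3M 2C)
4. 1 missionary ← the storage bay.  (the storage bay: 4M 3C; the lab module: 2M 2C)
5. 2 missionaries and 1 cannibal → the lab module.  (the storage bay: 2M 2C; the lab module: 4M 3C)
6. 1 missionary ← the storage bay.  (the storage bay: 3M 2C; the lab module: 3M 3C)
7. 2 missionaries and 1 cannibal → the lab module.  (the storage bay: 1M 1C; the lab module: 5M 4C)
8. 1 missionary ← the storage bay.  (the storage bay: 2M 1C; the lab module: 4M 4C)
9. 2 missionaries and 1 cannibal → the lab module.  (the storage bay: 0M 0C; the lab module: 6M 5C)

9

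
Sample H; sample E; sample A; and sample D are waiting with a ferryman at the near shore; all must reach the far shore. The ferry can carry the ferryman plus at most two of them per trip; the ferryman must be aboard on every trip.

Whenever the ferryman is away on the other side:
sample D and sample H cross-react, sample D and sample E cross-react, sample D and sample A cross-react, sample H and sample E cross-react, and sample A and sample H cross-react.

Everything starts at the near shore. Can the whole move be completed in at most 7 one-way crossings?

Yes

Yes — this plan uses 5 crossings (≤ 7):
1. Ferryman goes to the far shore with sample D and sample H.
2. Ferryman goes back to the near shore with sample H.
3. Ferryman goes to the far shore with sample A and sample E.
4. Ferryman goes back to the near shore with sample D.
5. Ferryman goes to the far shore with sample D and sample H.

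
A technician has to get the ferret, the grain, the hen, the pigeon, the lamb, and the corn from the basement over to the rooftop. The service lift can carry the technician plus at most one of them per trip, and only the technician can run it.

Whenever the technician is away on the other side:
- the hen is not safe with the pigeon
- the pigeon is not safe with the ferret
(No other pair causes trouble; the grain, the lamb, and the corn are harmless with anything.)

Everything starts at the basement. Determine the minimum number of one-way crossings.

13

Counting alone: the technician can take at most 1 across per trip to the rooftop, so moving all 6 needs at least 6 loaded trips out, with a return between consecutive ones — at least 11 crossings.
The safety rule pushes this higher. Following every safe sequence of crossings, the most of the 6 that can be at the rooftop as the service lift arrives there on crossing 11 is 5 — never all 6.
So no plan with fewer than 13 crossings exists, and this one achieves 13:
1. Technician goes to the rooftop with the pigeon.  [the basement: the corn, the ferret, the grain, the hen, the lamb | the rooftop: the pigeon]
2. Technician goes back to the basement alone.  [the basement: the corn, the ferret, the grain, the hen, the lamb | the rooftop: the pigeon]
3. Technician goes to the rooftop with the ferret.  [the basement: the corn, the grain, the hen, the lamb | the rooftop: the ferret, the pigeon]
4. Technician goes back to the basement with the pigeon.  [the basement: the corn, the grain, the hen, the lamb, the pigeon | the rooftop: the ferret]
5. Technician goes to the rooftop with the hen.  [the basement: the corn, the grain, the lamb, the pigeon | the rooftop: the ferret, the hen]
6. Technician goes back to the basement alone.  [the basement: the corn, the grain, the lamb, the pigeon | the rooftop: the ferret, the hen]
7. Technician goes to the rooftop with the grain.  [the basement: the corn, the lamb, the pigeon | the rooftop: the ferret, the grain, the hen]
8. Technician goes back to the basement alone.  [the basement: the corn, the lamb, the pigeon | the rooftop: the ferret, the grain, the hen]
9. Technician goes to the rooftop with the lamb.  [the basement: the corn, the pigeon | the rooftop: the ferret, the grain, the hen, the lamb]
10. Technician goes back to the basement alone.  [the basement: the corn, the pigeon | the rooftop: the ferret, the grain, the hen, the lamb]
11. Technician goes to the rooftop with the corn.  [the basement: the pigeon | the rooftop: the corn, the ferret, the grain, the hen, the lamb]
12. Technician goes back to the basement alone.  [the basement: the pigeon | the rooftop: the corn, the ferret, the grain, the hen, the lamb]
13. Technician goes to the rooftop with the pigeon.  [the basement: — | the rooftop: the corn, the ferret, the grain, the hen, the lamb, the pigeon]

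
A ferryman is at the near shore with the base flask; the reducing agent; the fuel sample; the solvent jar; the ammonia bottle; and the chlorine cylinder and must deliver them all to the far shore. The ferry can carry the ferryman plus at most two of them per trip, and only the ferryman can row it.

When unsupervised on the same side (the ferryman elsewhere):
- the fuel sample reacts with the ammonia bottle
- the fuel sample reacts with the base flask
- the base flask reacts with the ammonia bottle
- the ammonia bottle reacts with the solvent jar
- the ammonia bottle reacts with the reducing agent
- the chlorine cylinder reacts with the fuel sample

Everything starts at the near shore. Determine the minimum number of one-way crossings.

Counting alone: the ferryman can take at most 2 across per trip to the far shore, so moving all 6 needs at least 3 loaded trips out, with a return between consecutive ones — at least 5 crossings.
The safety rule pushes this higher. Following every safe sequence of crossings, the most of the 6 that can be at the far shore as the ferry arrives there on crossings 5, 7 is 4, 5 respectively — never all 6.
So no plan with fewer than 9 crossings exists, and this one achieves 9:
1. Ferryman goes to the far shore with the ammonia bottle and the fuel sample.
2. Ferryman goes back to the near shore with the fuel sample.
3. Ferryman goes to the far shore with the base flask and the chlorine cylinder.
4. Ferryman goes back to the near shore with the base flask.
5. Ferryman goes to the far shore with the base flask and the reducing agent.
6. Ferryman goes back to the near shore with the ammonia bottle.
7. Ferryman goes to the far shore with the fuel sample and the solvent jar.
8. Ferryman goes back to the near shore with the fuel sample.
9. Ferryman goes to the far shore with the ammonia bottle and the fuel sample.

9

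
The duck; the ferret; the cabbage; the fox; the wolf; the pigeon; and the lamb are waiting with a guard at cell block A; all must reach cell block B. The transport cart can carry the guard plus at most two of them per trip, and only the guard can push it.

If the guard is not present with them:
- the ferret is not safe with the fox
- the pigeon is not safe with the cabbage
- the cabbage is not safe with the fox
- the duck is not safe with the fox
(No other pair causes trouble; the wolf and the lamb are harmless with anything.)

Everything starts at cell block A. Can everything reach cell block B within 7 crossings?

Yes

Yes — this plan uses 7 crossings (≤ 7):
1. Guard goes to cell block B with the cabbage and the fox.  [cell block A: the duck, the ferret, the lamb, the pigeon, the wolf | cell block B: the cabbage, the fox]
2. Guard goes back to cell block A with the fox.  [cell block A: the duck, the ferret, the fox, the lamb, the pigeon, the wolf | cell block B: the cabbage]
3. Guard goes to cell block B with the duck and the ferret.  [cell block A: the fox, the lamb, the pigeon, the wolf | cell block B: the cabbage, the duck, the ferret]
4. Guard goes back to cell block A alone.  [cell block A: the fox, the lamb, the pigeon, the wolf | cell block B: the cabbage, the duck, the ferret]
5. Guard goes to cell block B with the lamb and the wolf.  [cell block A: the fox, the pigeon | cell block B: the cabbage, the duck, the ferret, the lamb, the wolf]
6. Guard goes back to cell block A alone.  [cell block A: the fox, the pigeon | cell block B: the cabbage, the duck, the ferret, the lamb, the wolf]
7. Guard goes to cell block B with the fox and the pigeon.  [cell block A: — | cell block B: the cabbage, the duck, the ferret, the fox, the lamb, the pigeon, the wolf]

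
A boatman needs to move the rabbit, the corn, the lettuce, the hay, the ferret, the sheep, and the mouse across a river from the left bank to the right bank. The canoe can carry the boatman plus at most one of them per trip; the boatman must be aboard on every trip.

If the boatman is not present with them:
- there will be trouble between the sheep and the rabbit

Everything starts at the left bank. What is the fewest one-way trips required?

Counting alone: the boatman can take at most 1 across per trip to the right bank, so moving all 7 needs at least 7 loaded trips out, with a return between consecutive ones — at least 13 crossings.
The plan below uses exactly 13 crossings, so it is optimal:
1. Boatman goes to the right bank with the rabbit.  [the left bank: the corn, the ferret, the hay, the lettuce, the mouse, the sheep | the right bank: the rabbit]
2. Boatman goes back to the left bank alone.  [the left bank: the corn, the ferret, the hay, the lettuce, the mouse, the sheep | the right bank: the rabbit]
3. Boatman goes to the right bank with the corn.  [the left bank: the ferret, the hay, the lettuce, the mouse, the sheep | the right bank: the corn, the rabbit]
4. Boatman goes back to the left bank alone.  [the left bank: the ferret, the hay, the lettuce, the mouse, the sheep | the right bank: the corn, the rabbit]
5. Boatman goes to the right bank with the lettuce.  [the left bank: the ferret, the hay, the mouse, the sheep | the right bank: the corn, the lettuce, the rabbit]
6. Boatman goes back to the left bank alone.  [the left bank: the ferret, the hay, the mouse, the sheep | the right bank: the corn, the lettuce, the rabbit]
7. Boatman goes to the right bank with the hay.  [the left bank: the ferret, the mouse, the sheep | the right bank: the corn, the hay, the lettuce, the rabbit]
8. Boatman goes back to the left bank alone.  [the left bank: the ferret, the mouse, the sheep | the right bank: the corn, the hay, the lettuce, the rabbit]
9. Boatman goes to the right bank with the ferret.  [the left bank: the mouse, the sheep | the right bank: the corn, the ferret, the hay, the lettuce, the rabbit]
10. Boatman goes back to the left bank alone.  [the left bank: the mouse, the sheep | the right bank: the corn, the ferret, the hay, the lettuce, the rabbit]
11. Boatman goes to the right bank with the mouse.  [the left bank: the sheep | the right bank: the corn, the ferret, the hay, the lettuce, the mouse, the rabbit]
12. Boatman goes back to the left bank alone.  [the left bank: the sheep | the right bank: the corn, the ferret, the hay, the lettuce, the mouse, the rabbit]
13. Boatman goes to the right bank with the sheep.  [the left bank: — | the right bank: the corn, the ferret, the hay, the lettuce, the mouse, the rabbit, the sheep]

13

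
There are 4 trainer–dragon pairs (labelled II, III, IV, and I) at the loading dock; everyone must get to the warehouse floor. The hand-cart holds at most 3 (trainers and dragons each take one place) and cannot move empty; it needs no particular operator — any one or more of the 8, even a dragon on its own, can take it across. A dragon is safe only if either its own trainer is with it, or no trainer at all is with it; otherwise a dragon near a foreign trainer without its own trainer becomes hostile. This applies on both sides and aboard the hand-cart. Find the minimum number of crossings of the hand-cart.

9

Counting alone: each trip to the warehouse floor takes at most 3 across and each return brings at least 1 back, so after t trips out (and t−1 returns) at most 3t − (t−1) of the 8 are across; that first reaches 8 at t = 4, so at least 7 crossings are needed.
The safety rule pushes this higher. Following every safe sequence of crossings, the most of the 8 that can be at the warehouse floor as the hand-cart arrives there on crossing 7 is 7 — never all 8.
So no plan with fewer than 9 crossings exists, and this one achieves 9:
1. dragon II and trainer II cross → the warehouse floor.
2. trainer II crosses ← the loading dock.
3. dragon III, trainer II, and trainer III cross → the warehouse floor.
4. dragon II and trainer II cross ← the loading dock.
5. trainer I, trainer II, and trainer IV cross → the warehouse floor.
6. dragon III crosses ← the loading dock.
7. dragon II and dragon III cross → the warehouse floor.
8. dragon II crosses ← the loading dock.
9. dragon I, dragon II, and dragon IV cross → the warehouse floor.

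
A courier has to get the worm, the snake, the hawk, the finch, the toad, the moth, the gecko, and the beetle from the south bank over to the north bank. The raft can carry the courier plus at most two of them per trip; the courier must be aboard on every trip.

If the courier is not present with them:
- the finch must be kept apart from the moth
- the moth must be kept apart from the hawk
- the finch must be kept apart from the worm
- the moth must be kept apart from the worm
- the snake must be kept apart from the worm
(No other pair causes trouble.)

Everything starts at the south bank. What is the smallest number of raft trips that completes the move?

13

Counting alone: the courier can take at most 2 across per trip to the north bank, so moving all 8 needs at least 4 loaded trips out, with a return between consecutive ones — at least 7 crossings.
The safety rule pushes this higher. Following every safe sequence of crossings, the most of the 8 that can be at the north bank as the raft arrives there on crossings 7, 9, 11 is 5, 6, 7 respectively — never all 8.
So no plan with fewer than 13 crossings exists, and this one achieves 13:
1. Courier goes to the north bank with the moth and the worm.  [the south bank: the beetle, the finch, the gecko, the hawk, the snake, the toad | the north bank: the moth, the worm]
2. Courier goes back to the south bank with the worm.  [the south bank: the beetle, the finch, the gecko, the hawk, the snake, the toad, the worm | the north bank: the moth]
3. Courier goes to the north bank with the snake and the worm.  [the south bank: the beetle, the finch, the gecko, the hawk, the toad | the north bank: the moth, the snake, the worm]
4. Courier goes back to the south bank with the worm.  [the south bank: the beetle, the finch, the gecko, the hawk, the toad, the worm | the north bank: the moth, the snake]
5. Courier goes to the north bank with the toad and the worm.  [the south bank: the beetle, the finch, the gecko, the hawk | the north bank: the moth, the snake, the toad, the worm]
6. Courier goes back to the south bank with the worm.  [the south bank: the beetle, the finch, the gecko, the hawk, the worm | the north bank: the moth, the snake, the toad]
7. Courier goes to the north bank with the gecko and the worm.  [the south bank: the beetle, the finch, the hawk | the north bank: the gecko, the moth, the snake, the toad, the worm]
8. Courier goes back to the south bank with the worm.  [the south bank: the beetle, the finch, the hawk, the worm | the north bank: the gecko, the moth, the snake, the toad]
9. Courier goes to the north bank with the beetle and the worm.  [the south bank: the finch, the hawk | the north bank: the beetle, the gecko, the moth, the snake, the toad, the worm]
10. Courier goes back to the south bank with the worm.  [the south bank: the finch, the hawk, the worm | the north bank: the beetle, the gecko, the moth, the snake, the toad]
11. Courier goes to the north bank with the finch and the hawk.  [the south bank: the worm | the north bank: the beetle, the finch, the gecko, the hawk, the moth, the snake, the toad]
12. Courier goes back to the south bank with the moth.  [the south bank: the moth, the worm | the north bank: the beetle, the finch, the gecko, the hawk, the snake, the toad]
13. Courier goes to the north bank with the moth and the worm.  [the south bank: — | the north bank: the beetle, the finch, the gecko, the hawk, the moth, the snake, the toad, the worm]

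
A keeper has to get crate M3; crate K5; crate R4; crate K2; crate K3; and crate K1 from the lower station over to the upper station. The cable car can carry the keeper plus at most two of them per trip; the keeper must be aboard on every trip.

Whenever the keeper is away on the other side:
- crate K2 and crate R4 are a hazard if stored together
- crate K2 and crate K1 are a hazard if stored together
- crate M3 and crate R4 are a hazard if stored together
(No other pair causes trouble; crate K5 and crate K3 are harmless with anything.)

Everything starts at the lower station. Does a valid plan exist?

Yes

1. Keeper goes to the upper station with crate K2 and crate M3.
2. Keeper goes back to the lower station alone.
3. Keeper goes to the upper station with crate K3 and crate K5.
4. Keeper goes back to the lower station alone.
5. Keeper goes to the upper station with crate K1 and crate R4.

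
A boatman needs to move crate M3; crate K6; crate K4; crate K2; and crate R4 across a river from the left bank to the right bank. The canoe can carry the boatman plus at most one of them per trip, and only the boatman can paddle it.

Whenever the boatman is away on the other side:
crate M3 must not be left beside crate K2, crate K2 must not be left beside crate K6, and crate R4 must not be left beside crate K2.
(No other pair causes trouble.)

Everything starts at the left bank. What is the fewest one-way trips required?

Following every safe sequence of crossings from the start, the most of the 5 that can be at the right bank as the canoe arrives there on crossings 1, 3, 5 is 1, 2, 3 respectively; the best ever achieved is 3 of 5.
From crossing 7 on, no configuration arises that was not already reachable earlier: only 18 distinct safe configurations (who is on which side, and where the canoe is) can ever be reached, none of them has everyone across, and every continuation just revisits them. So no valid plan exists.

impossible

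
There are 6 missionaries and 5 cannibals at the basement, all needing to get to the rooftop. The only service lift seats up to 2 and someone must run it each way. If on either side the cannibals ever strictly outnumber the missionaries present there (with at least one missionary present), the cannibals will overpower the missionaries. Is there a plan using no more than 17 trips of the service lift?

Counting alone: each trip to the rooftop takes at most 2 across and each return brings at least 1 back, so after t trips out (and t−1 returns) at most 2t − (t−1) of the 11 are across; that first reaches 11 at t = 10, so at least 19 crossings are needed.
Since 17 < 19, 17 crossings cannot be enough. (The shortest complete plan in fact takes 19:)
1. 2 cannibals → the rooftop.  (the basement: 6M 3C; the rooftop: 0M 2C)
2. 1 cannibal ← the basement.  (the basement: 6M 4C; the rooftop: 0M 1C)
3. 2 cannibals → the rooftop.  (the basement: 6M 2C; the rooftop: 0M 3C)
4. 1 cannibal ← the basement.  (the basement: 6M 3C; the rooftop: 0M 2C)
5. 2 missionaries → the rooftop.  (the basement: 4M 3C; the rooftop: 2M 2C)
6. 1 cannibal ← the basement.  (the basement: 4M 4C; the rooftop: 2M 1C)
7. 1 missionary and 1 cannibal → the rooftop.  (the basement: 3M 3C; the rooftop: 3M 2C)
8. 1 missionary ← the basement.  (the basement: 4M 3C; the rooftop: 2M 2C)
9. 1 missionary and 1 cannibal → the rooftop.  (the basement: 3M 2C; the rooftop: 3M 3C)
10. 1 cannibal ← the basement.  (the basement: 3M 3C; the rooftop: 3M 2C)
11. 1 missionary and 1 cannibal → the rooftop.  (the basement: 2M 2C; the rooftop: 4M 3C)
12. 1 missionary ← the basement.  (the basement: 3M 2C; the rooftop: 3M 3C)
13. 1 missionary and 1 cannibal → the rooftop.  (the basement: 2M 1C; the rooftop: 4M 4C)
14. 1 cannibal ← the basement.  (the basement: 2M 2C; the rooftop: 4M 3C)
15. 1 missionary and 1 cannibal → the rooftop.  (the basement: 1M 1C; the rooftop: 5M 4C)
16. 1 missionary ← the basement.  (the basement: 2M 1C; the rooftop: 4M 4C)
17. 1 missionary and 1 cannibal → the rooftop.  (the basement: 1M 0C; the rooftop: 5M 5C)
18. 1 cannibal ← the basement.  (the basement: 1M 1C; the rooftop: 5M 4C)
19. 1 missionary and 1 cannibal → the rooftop.  (the basement: 0M 0C; the rooftop: 6M 5C)

No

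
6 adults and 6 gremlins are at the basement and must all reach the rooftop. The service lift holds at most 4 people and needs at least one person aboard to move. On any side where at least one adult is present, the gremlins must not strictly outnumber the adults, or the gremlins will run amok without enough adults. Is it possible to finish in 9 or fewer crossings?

Yes

Yes — this plan uses 9 crossings (≤ 9):
1. 2 gremlins → the rooftop.  (the basement: 6A 4G; the rooftop: 0A 2G)
2. 1 gremlin ← the basement.  (the basement: 6A 5G; the rooftop: 0A 1G)
3. 4 gremlins → the rooftop.  (the basement: 6A 1G; the rooftop: 0A 5G)
4. 1 gremlin ← the basement.  (the basement: 6A 2G; the rooftop: 0A 4G)
5. 4 adults → the rooftop.  (the basement: 2A 2G; the rooftop: 4A 4G)
6. 1 adult and 1 gremlin ← the basement.  (the basement: 3A 3G; the rooftop: 3A 3G)
7. 2 adults and 2 gremlins → the rooftop.  (the basement: 1A 1G; the rooftop: 5A 5G)
8. 1 adult and 1 gremlin ← the basement.  (the basement: 2A 2G; the rooftop: 4A 4G)
9. 2 adults and 2 gremlins → the rooftop.  (the basement: 0A 0G; the rooftop: 6A 6G)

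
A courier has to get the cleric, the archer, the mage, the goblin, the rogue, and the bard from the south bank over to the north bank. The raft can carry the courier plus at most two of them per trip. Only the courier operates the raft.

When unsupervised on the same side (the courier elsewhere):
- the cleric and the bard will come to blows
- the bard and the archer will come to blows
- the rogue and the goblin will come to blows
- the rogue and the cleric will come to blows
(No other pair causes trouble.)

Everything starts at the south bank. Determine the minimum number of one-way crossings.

7

Counting alone: the courier can take at most 2 across per trip to the north bank, so moving all 6 needs at least 3 loaded trips out, with a return between consecutive ones — at least 5 crossings.
The safety rule pushes this higher. Following every safe sequence of crossings, the most of the 6 that can be at the north bank as the raft arrives there on crossing 5 is 5 — never all 6.
So no plan with fewer than 7 crossings exists, and this one achieves 7:
1. Courier goes to the north bank with the bard and the rogue.  [the south bank: the archer, the cleric, the goblin, the mage | the north bank: the bard, the rogue]
2. Courier goes back to the south bank alone.  [the south bank: the archer, the cleric, the goblin, the mage | the north bank: the bard, the rogue]
3. Courier goes to the north bank with the archer and the cleric.  [the south bank: the goblin, the mage | the north bank: the archer, the bard, the cleric, the rogue]
4. Courier goes back to the south bank with the bard and the rogue.  [the south bank: the bard, the goblin, the mage, the rogue | the north bank: the archer, the cleric]
5. Courier goes to the north bank with the goblin and the mage.  [the south bank: the bard, the rogue | the north bank: the archer, the cleric, the goblin, the mage]
6. Courier goes back to the south bank alone.  [the south bank: the bard, the rogue | the north bank: the archer, the cleric, the goblin, the mage]
7. Courier goes to the north bank with the bard and the rogue.  [the south bank: — | the north bank: the archer, the bard, the cleric, the goblin, the mage, the rogue]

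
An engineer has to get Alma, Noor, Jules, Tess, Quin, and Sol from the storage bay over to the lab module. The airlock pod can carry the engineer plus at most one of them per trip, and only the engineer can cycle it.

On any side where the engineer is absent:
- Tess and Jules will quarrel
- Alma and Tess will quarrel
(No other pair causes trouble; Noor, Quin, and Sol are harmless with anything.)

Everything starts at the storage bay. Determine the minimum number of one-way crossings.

Counting alone: the engineer can take at most 1 across per trip to the lab module, so moving all 6 needs at least 6 loaded trips out, with a return between consecutive ones — at least 11 crossings.
The safety rule pushes this higher. Following every safe sequence of crossings, the most of the 6 that can be at the lab module as the airlock pod arrives there on crossing 11 is 5 — never all 6.
So no plan with fewer than 13 crossings exists, and this one achieves 13:
1. Engineer goes to the lab module with Tess.
2. Engineer goes back to the storage bay alone.
3. Engineer goes to the lab module with Alma.
4. Engineer goes back to the storage bay with Tess.
5. Engineer goes to the lab module with Jules.
6. Engineer goes back to the storage bay alone.
7. Engineer goes to the lab module with Noor.
8. Engineer goes back to the storage bay alone.
9. Engineer goes to the lab module with Quin.
10. Engineer goes back to the storage bay alone.
11. Engineer goes to the lab module with Sol.
12. Engineer goes back to the storage bay alone.
13. Engineer goes to the lab module with Tess.

13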